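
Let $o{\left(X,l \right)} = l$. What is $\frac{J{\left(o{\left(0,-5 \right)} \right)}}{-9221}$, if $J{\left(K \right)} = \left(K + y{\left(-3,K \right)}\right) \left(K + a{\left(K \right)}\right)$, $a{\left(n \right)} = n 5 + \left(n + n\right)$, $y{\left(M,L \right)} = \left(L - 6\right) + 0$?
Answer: $- \frac{640}{9221} \approx -0.069407$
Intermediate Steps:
$y{\left(M,L \right)} = -6 + L$ ($y{\left(M,L \right)} = \left(-6 + L\right) + 0 = -6 + L$)
$a{\left(n \right)} = 7 n$ ($a{\left(n \right)} = 5 n + 2 n = 7 n$)
$J{\left(K \right)} = 8 K \left(-6 + 2 K\right)$ ($J{\left(K \right)} = \left(K + \left(-6 + K\right)\right) \left(K + 7 K\right) = \left(-6 + 2 K\right) 8 K = 8 K \left(-6 + 2 K\right)$)
$\frac{J{\left(o{\left(0,-5 \right)} \right)}}{-9221} = \frac{16 \left(-5\right) \left(-3 - 5\right)}{-9221} = 16 \left(-5\right) \left(-8\right) \left(- \frac{1}{9221}\right) = 640 \left(- \frac{1}{9221}\right) = - \frac{640}{9221}$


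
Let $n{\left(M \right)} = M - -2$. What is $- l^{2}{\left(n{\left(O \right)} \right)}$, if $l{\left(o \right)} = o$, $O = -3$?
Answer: $-1$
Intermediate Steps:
$n{\left(M \right)} = 2 + M$ ($n{\left(M \right)} = M + 2 = 2 + M$)
$- l^{2}{\left(n{\left(O \right)} \right)} = - \left(2 - 3\right)^{2} = - \left(-1\right)^{2} = \left(-1\right) 1 = -1$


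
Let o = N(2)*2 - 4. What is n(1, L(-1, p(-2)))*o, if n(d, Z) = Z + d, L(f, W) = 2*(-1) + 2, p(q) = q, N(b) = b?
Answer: 0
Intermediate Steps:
L(f, W) = 0 (L(f, W) = -2 + 2 = 0)
o = 0 (o = 2*2 - 4 = 4 - 4 = 0)
n(1, L(-1, p(-2)))*o = (0 + 1)*0 = 1*0 = 0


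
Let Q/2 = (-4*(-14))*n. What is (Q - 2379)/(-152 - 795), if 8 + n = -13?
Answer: 4731/947 ≈ 4.9958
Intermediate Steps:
n = -21 (n = -8 - 13 = -21)
Q = -2352 (Q = 2*(-4*(-14)*(-21)) = 2*(56*(-21)) = 2*(-1176) = -2352)
(Q - 2379)/(-152 - 795) = (-2352 - 2379)/(-152 - 795) = -4731/(-947) = -4731*(-1/947) = 4731/947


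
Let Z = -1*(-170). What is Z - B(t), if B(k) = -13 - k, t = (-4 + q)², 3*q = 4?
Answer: 1711/9 ≈ 190.11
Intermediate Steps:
q = 4/3 (q = (⅓)*4 = 4/3 ≈ 1.3333)
t = 64/9 (t = (-4 + 4/3)² = (-8/3)² = 64/9 ≈ 7.1111)
Z = 170
Z - B(t) = 170 - (-13 - 1*64/9) = 170 - (-13 - 64/9) = 170 - 1*(-181/9) = 170 + 181/9 = 1711/9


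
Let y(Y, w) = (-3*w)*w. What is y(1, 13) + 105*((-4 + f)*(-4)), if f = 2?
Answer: 333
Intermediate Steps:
y(Y, w) = -3*w²
y(1, 13) + 105*((-4 + f)*(-4)) = -3*13² + 105*((-4 + 2)*(-4)) = -3*169 + 105*(-2*(-4)) = -507 + 105*8 = -507 + 840 = 333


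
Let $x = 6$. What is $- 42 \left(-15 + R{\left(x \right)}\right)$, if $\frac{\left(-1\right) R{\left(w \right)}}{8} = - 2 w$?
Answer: $-3402$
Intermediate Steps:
$R{\left(w \right)} = 16 w$ ($R{\left(w \right)} = - 8 \left(- 2 w\right) = 16 w$)
$- 42 \left(-15 + R{\left(x \right)}\right) = - 42 \left(-15 + 16 \cdot 6\right) = - 42 \left(-15 + 96\right) = \left(-42\right) 81 = -3402$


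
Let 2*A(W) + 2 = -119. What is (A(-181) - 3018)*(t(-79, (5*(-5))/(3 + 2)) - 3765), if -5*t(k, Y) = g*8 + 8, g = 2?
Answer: 116053293/10 ≈ 1.1605e+7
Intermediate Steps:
A(W) = -121/2 (A(W) = -1 + (1/2)*(-119) = -1 - 119/2 = -121/2)
t(k, Y) = -24/5 (t(k, Y) = -(2*8 + 8)/5 = -(16 + 8)/5 = -1/5*24 = -24/5)
(A(-181) - 3018)*(t(-79, (5*(-5))/(3 + 2)) - 3765) = (-121/2 - 3018)*(-24/5 - 3765) = -6157/2*(-18849/5) = 116053293/10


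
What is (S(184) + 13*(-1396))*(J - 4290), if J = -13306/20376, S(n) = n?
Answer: 21812873327/283 ≈ 7.7077e+7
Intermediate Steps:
J = -6653/10188 (J = -13306*1/20376 = -6653/10188 ≈ -0.65302)
(S(184) + 13*(-1396))*(J - 4290) = (184 + 13*(-1396))*(-6653/10188 - 4290) = (184 - 18148)*(-43713173/10188) = -17964*(-43713173/10188) = 21812873327/283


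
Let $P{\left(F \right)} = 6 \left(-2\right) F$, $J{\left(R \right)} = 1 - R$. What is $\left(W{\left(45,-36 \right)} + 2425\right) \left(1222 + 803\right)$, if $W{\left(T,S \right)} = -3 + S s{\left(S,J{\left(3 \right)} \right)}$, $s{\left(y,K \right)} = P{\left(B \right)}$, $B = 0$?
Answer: $4904550$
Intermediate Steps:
$P{\left(F \right)} = - 12 F$
$s{\left(y,K \right)} = 0$ ($s{\left(y,K \right)} = \left(-12\right) 0 = 0$)
$W{\left(T,S \right)} = -3$ ($W{\left(T,S \right)} = -3 + S 0 = -3 + 0 = -3$)
$\left(W{\left(45,-36 \right)} + 2425\right) \left(1222 + 803\right) = \left(-3 + 2425\right) \left(1222 + 803\right) = 2422 \cdot 2025 = 4904550$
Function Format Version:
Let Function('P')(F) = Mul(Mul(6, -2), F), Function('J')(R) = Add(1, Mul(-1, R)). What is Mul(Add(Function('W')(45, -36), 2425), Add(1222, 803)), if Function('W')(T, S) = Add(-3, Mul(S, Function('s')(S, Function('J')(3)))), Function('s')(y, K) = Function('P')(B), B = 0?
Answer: 4904550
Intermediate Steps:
Function('P')(F) = Mul(-12, F)
Function('s')(y, K) = 0 (Function('s')(y, K) = Mul(-12, 0) = 0)
Function('W')(T, S) = -3 (Function('W')(T, S) = Add(-3, Mul(S, 0)) = Add(-3, 0) = -3)
Mul(Add(Function('W')(45, -36), 2425), Add(1222, 803)) = Mul(Add(-3, 2425), Add(1222, 803)) = Mul(2422, 2025) = 4904550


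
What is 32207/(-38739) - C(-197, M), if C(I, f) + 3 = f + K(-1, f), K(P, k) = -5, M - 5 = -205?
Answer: 8025505/38739 ≈ 207.17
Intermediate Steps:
M = -200 (M = 5 - 205 = -200)
C(I, f) = -8 + f (C(I, f) = -3 + (f - 5) = -3 + (-5 + f) = -8 + f)
32207/(-38739) - C(-197, M) = 32207/(-38739) - (-8 - 200) = 32207*(-1/38739) - 1*(-208) = -32207/38739 + 208 = 8025505/38739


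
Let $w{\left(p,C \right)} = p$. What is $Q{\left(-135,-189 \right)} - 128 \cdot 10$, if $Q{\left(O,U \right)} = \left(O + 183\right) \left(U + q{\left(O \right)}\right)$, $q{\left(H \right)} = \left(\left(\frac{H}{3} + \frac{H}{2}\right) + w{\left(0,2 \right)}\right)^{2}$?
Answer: $597148$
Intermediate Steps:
$q{\left(H \right)} = \frac{25 H^{2}}{36}$ ($q{\left(H \right)} = \left(\left(\frac{H}{3} + \frac{H}{2}\right) + 0\right)^{2} = \left(\frac{5 H}{6} + 0\right)^{2} = \left(\frac{5 H}{6}\right)^{2} = \frac{25 H^{2}}{36}$)
$Q{\left(O,U \right)} = \left(183 + O\right) \left(U + \frac{25 O^{2}}{36}\right)$ ($Q{\left(O,U \right)} = \left(O + 183\right) \left(U + \frac{25 O^{2}}{36}\right) = \left(183 + O\right) \left(U + \frac{25 O^{2}}{36}\right)$)
$Q{\left(-135,-189 \right)} - 128 \cdot 10 = \left(183 \left(-189\right) + \frac{25 \left(-135\right)^{3}}{36} + \frac{1525 \left(-135\right)^{2}}{12} - -25515\right) - 128 \cdot 10 = \left(-34587 + \frac{25}{36} \left(-2460375\right) + \frac{1525}{12} \cdot 18225 + 25515\right) - 1280 = \left(-34587 - \frac{6834375}{4} + \frac{9264375}{4} + 25515\right) - 1280 = 598428 - 1280 = 597148$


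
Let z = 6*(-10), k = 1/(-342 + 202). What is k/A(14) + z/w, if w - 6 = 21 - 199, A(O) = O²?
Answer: 411557/1179920 ≈ 0.34880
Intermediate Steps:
w = -172 (w = 6 + (21 - 199) = 6 - 178 = -172)
k = -1/140 (k = 1/(-140) = -1/140 ≈ -0.0071429)
z = -60
k/A(14) + z/w = -1/(140*(14²)) - 60/(-172) = -1/140/196 - 60*(-1/172) = -1/140*1/196 + 15/43 = -1/27440 + 15/43 = 411557/1179920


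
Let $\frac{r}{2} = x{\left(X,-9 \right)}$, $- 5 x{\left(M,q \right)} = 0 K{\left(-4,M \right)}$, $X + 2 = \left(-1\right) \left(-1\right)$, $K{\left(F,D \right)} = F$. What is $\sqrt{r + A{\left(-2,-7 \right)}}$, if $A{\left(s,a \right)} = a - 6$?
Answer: $i \sqrt{13} \approx 3.6056 i$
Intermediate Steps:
$A{\left(s,a \right)} = -6 + a$
$X = -1$ ($X = -2 - -1 = -2 + 1 = -1$)
$x{\left(M,q \right)} = 0$ ($x{\left(M,q \right)} = - \frac{0 \left(-4\right)}{5} = \left(- \frac{1}{5}\right) 0 = 0$)
$r = 0$ ($r = 2 \cdot 0 = 0$)
$\sqrt{r + A{\left(-2,-7 \right)}} = \sqrt{0 - 13} = \sqrt{-13} = i \sqrt{13}$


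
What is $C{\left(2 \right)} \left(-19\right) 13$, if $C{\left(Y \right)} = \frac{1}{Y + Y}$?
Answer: $- \frac{247}{4} \approx -61.75$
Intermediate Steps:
$C{\left(Y \right)} = \frac{1}{2 Y}$
$C{\left(2 \right)} \left(-19\right) 13 = \frac{1}{2 \cdot 2} \left(-19\right) 13 = \frac{1}{2} \cdot \frac{1}{2} \left(-19\right) 13 = \frac{1}{4} \left(-19\right) 13 = \left(- \frac{19}{4}\right) 13 = - \frac{247}{4}$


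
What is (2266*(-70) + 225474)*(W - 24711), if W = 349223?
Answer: 21694925248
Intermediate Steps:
(2266*(-70) + 225474)*(W - 24711) = (2266*(-70) + 225474)*(349223 - 24711) = (-158620 + 225474)*324512 = 66854*324512 = 21694925248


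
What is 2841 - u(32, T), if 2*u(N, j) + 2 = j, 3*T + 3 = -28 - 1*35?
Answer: 2853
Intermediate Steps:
T = -22 (T = -1 + (-28 - 1*35)/3 = -1 + (-28 - 35)/3 = -1 + (⅓)*(-63) = -1 - 21 = -22)
u(N, j) = -1 + j/2
2841 - u(32, T) = 2841 - (-1 + (½)*(-22)) = 2841 - (-1 - 11) = 2841 - 1*(-12) = 2841 + 12 = 2853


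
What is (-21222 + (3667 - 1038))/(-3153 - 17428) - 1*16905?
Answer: -347903212/20581 ≈ -16904.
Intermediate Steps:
(-21222 + (3667 - 1038))/(-3153 - 17428) - 1*16905 = (-21222 + 2629)/(-20581) - 16905 = -18593*(-1/20581) - 16905 = 18593/20581 - 16905 = -347903212/20581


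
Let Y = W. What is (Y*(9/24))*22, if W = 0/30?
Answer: 0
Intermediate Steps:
W = 0 (W = 0*(1/30) = 0)
Y = 0
(Y*(9/24))*22 = (0*(9/24))*22 = (0*(9*(1/24)))*22 = (0*(3/8))*22 = 0*22 = 0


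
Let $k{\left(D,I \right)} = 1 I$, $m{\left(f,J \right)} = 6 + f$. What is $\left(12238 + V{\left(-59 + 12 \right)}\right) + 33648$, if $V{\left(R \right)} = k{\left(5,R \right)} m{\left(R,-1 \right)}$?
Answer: $47813$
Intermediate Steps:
$k{\left(D,I \right)} = I$
$V{\left(R \right)} = R \left(6 + R\right)$
$\left(12238 + V{\left(-59 + 12 \right)}\right) + 33648 = \left(12238 + \left(-59 + 12\right) \left(6 + \left(-59 + 12\right)\right)\right) + 33648 = \left(12238 - 47 \left(6 - 47\right)\right) + 33648 = \left(12238 - -1927\right) + 33648 = \left(12238 + 1927\right) + 33648 = 14165 + 33648 = 47813$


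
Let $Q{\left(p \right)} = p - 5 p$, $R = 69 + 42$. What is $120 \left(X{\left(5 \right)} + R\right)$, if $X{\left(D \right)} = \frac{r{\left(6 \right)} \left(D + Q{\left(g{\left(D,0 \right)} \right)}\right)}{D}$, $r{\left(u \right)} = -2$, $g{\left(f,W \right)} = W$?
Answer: $13080$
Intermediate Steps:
$R = 111$
$Q{\left(p \right)} = - 4 p$
$X{\left(D \right)} = -2$ ($X{\left(D \right)} = \frac{\left(-2\right) \left(D - 0\right)}{D} = \frac{\left(-2\right) \left(D + 0\right)}{D} = \frac{\left(-2\right) D}{D} = -2$)
$120 \left(X{\left(5 \right)} + R\right) = 120 \left(-2 + 111\right) = 120 \cdot 109 = 13080$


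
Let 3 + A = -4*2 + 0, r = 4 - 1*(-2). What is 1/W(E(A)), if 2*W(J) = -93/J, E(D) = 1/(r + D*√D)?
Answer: -4/42377 - 22*I*√11/127131 ≈ -9.4391e-5 - 0.00057394*I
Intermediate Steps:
r = 6 (r = 4 + 2 = 6)
A = -11 (A = -3 + (-4*2 + 0) = -3 + (-8 + 0) = -3 - 8 = -11)
E(D) = 1/(6 + D^(3/2)) (E(D) = 1/(6 + D*√D) = 1/(6 + D^(3/2)))
W(J) = -93/(2*J) (W(J) = (-93/J)/2 = -93/(2*J))
1/W(E(A)) = 1/(-(279 - 1023*I*√11/2)) = 1/(-93*(6 - 11*I*√11)/2) = 1/(-279 + 1023*I*√11/2)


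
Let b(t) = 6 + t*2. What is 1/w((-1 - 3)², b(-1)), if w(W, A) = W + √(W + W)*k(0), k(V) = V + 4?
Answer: -1/16 + √2/16 ≈ 0.025888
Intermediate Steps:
k(V) = 4 + V
b(t) = 6 + 2*t
w(W, A) = W + 4*√2*√W (w(W, A) = W + √(W + W)*(4 + 0) = W + √(2*W)*4 = W + (√2*√W)*4 = W + 4*√2*√W)
1/w((-1 - 3)², b(-1)) = 1/((-1 - 3)² + 4*√2*√((-1 - 3)²)) = 1/((-4)² + 4*√2*√((-4)²)) = 1/(16 + 4*√2*√16) = 1/(16 + 4*√2*4) = 1/(16 + 16*√2)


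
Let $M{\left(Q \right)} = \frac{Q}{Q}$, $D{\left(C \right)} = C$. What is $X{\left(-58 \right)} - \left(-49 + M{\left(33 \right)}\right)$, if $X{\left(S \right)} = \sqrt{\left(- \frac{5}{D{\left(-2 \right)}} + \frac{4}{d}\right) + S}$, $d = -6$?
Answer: $48 + \frac{i \sqrt{2022}}{6} \approx 48.0 + 7.4944 i$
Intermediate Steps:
$M{\left(Q \right)} = 1$
$X{\left(S \right)} = \sqrt{\frac{11}{6} + S}$ ($X{\left(S \right)} = \sqrt{\left(- \frac{5}{-2} + \frac{4}{-6}\right) + S} = \sqrt{\left(\left(-5\right) \left(- \frac{1}{2}\right) + 4 \left(- \frac{1}{6}\right)\right) + S} = \sqrt{\left(\frac{5}{2} - \frac{2}{3}\right) + S} = \sqrt{\frac{11}{6} + S}$)
$X{\left(-58 \right)} - \left(-49 + M{\left(33 \right)}\right) = \frac{\sqrt{66 + 36 \left(-58\right)}}{6} + \left(49 - 1\right) = \frac{\sqrt{66 - 2088}}{6} + \left(49 - 1\right) = \frac{\sqrt{-2022}}{6} + 48 = \frac{i \sqrt{2022}}{6} + 48 = 48 + \frac{i \sqrt{2022}}{6}$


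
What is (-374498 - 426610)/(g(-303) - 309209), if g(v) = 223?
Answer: 400554/154493 ≈ 2.5927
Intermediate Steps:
(-374498 - 426610)/(g(-303) - 309209) = (-374498 - 426610)/(223 - 309209) = -801108/(-308986) = -801108*(-1/308986) = 400554/154493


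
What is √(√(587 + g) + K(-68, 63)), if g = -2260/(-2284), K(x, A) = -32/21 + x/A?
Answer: √(-374295068 + 251811*√191708682)/11991 ≈ 4.6525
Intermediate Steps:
K(x, A) = -32/21 + x/A (K(x, A) = -32*1/21 + x/A = -32/21 + x/A)
g = 565/571 (g = -2260*(-1/2284) = 565/571 ≈ 0.98949)
√(√(587 + g) + K(-68, 63)) = √(√(587 + 565/571) + (-32/21 - 68/63)) = √(√(335742/571) + (-32/21 - 68*1/63)) = √(√191708682/571 + (-32/21 - 68/63)) = √(√191708682/571 - 164/63) = √(-164/63 + √191708682/571)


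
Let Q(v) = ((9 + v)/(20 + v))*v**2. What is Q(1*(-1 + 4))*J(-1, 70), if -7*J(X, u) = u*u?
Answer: -75600/23 ≈ -3287.0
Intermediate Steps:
Q(v) = v**2*(9 + v)/(20 + v) (Q(v) = ((9 + v)/(20 + v))*v**2 = v**2*(9 + v)/(20 + v))
J(X, u) = -u**2/7 (J(X, u) = -u*u/7 = -u**2/7)
Q(1*(-1 + 4))*J(-1, 70) = ((1*(-1 + 4))**2*(9 + 1*(-1 + 4))/(20 + 1*(-1 + 4)))*(-1/7*70**2) = ((1*3)**2*(9 + 1*3)/(20 + 1*3))*(-1/7*4900) = (3**2*(9 + 3)/(20 + 3))*(-700) = (9*12/23)*(-700) = (9*(1/23)*12)*(-700) = (108/23)*(-700) = -75600/23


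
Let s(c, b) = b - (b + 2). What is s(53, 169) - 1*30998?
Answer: -31000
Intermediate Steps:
s(c, b) = -2 (s(c, b) = b - (2 + b) = b + (-2 - b) = -2)
s(53, 169) - 1*30998 = -2 - 1*30998 = -2 - 30998 = -31000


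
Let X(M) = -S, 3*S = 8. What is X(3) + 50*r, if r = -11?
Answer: -1658/3 ≈ -552.67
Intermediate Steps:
S = 8/3 (S = (1/3)*8 = 8/3 ≈ 2.6667)
X(M) = -8/3 (X(M) = -1*8/3 = -8/3)
X(3) + 50*r = -8/3 + 50*(-11) = -8/3 - 550 = -1658/3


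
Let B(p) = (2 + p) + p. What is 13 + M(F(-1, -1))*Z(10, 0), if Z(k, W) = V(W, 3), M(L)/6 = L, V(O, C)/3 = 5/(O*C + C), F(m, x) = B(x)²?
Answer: 13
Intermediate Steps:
B(p) = 2 + 2*p
F(m, x) = (2 + 2*x)²
V(O, C) = 15/(C + C*O) (V(O, C) = 3*(5/(O*C + C)) = 3*(5/(C*O + C)) = 3*(5/(C + C*O)) = 15/(C + C*O))
M(L) = 6*L
Z(k, W) = 5/(1 + W) (Z(k, W) = 15/(3*(1 + W)) = 15*(⅓)/(1 + W) = 5/(1 + W))
13 + M(F(-1, -1))*Z(10, 0) = 13 + (6*(4*(1 - 1)²))*(5/(1 + 0)) = 13 + (6*(4*0²))*(5/1) = 13 + (6*(4*0))*(5*1) = 13 + (6*0)*5 = 13 + 0*5 = 13 + 0 = 13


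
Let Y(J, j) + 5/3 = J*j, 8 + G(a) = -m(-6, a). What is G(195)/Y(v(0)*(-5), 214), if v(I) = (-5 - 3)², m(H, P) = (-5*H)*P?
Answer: 17574/205445 ≈ 0.085541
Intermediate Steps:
m(H, P) = -5*H*P
v(I) = 64 (v(I) = (-8)² = 64)
G(a) = -8 - 30*a (G(a) = -8 - (-5)*(-6)*a = -8 - 30*a)
Y(J, j) = -5/3 + J*j
G(195)/Y(v(0)*(-5), 214) = (-8 - 30*195)/(-5/3 + (64*(-5))*214) = (-8 - 5850)/(-5/3 - 320*214) = -5858/(-5/3 - 68480) = -5858/(-205445/3) = -5858*(-3/205445) = 17574/205445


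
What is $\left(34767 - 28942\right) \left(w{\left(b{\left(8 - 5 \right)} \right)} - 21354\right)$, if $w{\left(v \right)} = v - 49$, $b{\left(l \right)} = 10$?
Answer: $-124614225$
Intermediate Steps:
$w{\left(v \right)} = -49 + v$
$\left(34767 - 28942\right) \left(w{\left(b{\left(8 - 5 \right)} \right)} - 21354\right) = \left(34767 - 28942\right) \left(\left(-49 + 10\right) - 21354\right) = 5825 \left(-39 - 21354\right) = 5825 \left(-21393\right) = -124614225$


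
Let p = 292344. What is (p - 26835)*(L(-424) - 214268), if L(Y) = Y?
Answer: -57002658228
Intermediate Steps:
(p - 26835)*(L(-424) - 214268) = (292344 - 26835)*(-424 - 214268) = 265509*(-214692) = -57002658228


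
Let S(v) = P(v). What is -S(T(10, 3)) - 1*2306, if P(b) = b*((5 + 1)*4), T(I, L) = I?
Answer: -2546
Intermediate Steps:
P(b) = 24*b (P(b) = b*(6*4) = b*24 = 24*b)
S(v) = 24*v
-S(T(10, 3)) - 1*2306 = -24*10 - 1*2306 = -1*240 - 2306 = -240 - 2306 = -2546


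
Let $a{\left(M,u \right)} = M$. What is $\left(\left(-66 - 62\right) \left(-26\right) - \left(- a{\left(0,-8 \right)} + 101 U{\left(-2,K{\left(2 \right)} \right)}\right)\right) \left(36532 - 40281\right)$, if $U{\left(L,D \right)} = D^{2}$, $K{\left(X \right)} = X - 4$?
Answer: $-10962076$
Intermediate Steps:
$K{\left(X \right)} = -4 + X$
$\left(\left(-66 - 62\right) \left(-26\right) - \left(- a{\left(0,-8 \right)} + 101 U{\left(-2,K{\left(2 \right)} \right)}\right)\right) \left(36532 - 40281\right) = \left(\left(-66 - 62\right) \left(-26\right) + \left(0 - 101 \left(-4 + 2\right)^{2}\right)\right) \left(36532 - 40281\right) = \left(\left(-128\right) \left(-26\right) + \left(0 - 101 \left(-2\right)^{2}\right)\right) \left(-3749\right) = \left(3328 + \left(0 - 404\right)\right) \left(-3749\right) = \left(3328 - 404\right) \left(-3749\right) = 2924 \left(-3749\right) = -10962076$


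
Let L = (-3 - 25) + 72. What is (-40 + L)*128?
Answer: 512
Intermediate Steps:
L = 44 (L = -28 + 72 = 44)
(-40 + L)*128 = (-40 + 44)*128 = 4*128 = 512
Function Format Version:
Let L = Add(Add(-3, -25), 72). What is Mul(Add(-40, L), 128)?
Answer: 512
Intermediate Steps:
L = 44 (L = Add(-28, 72) = 44)
Mul(Add(-40, L), 128) = Mul(Add(-40, 44), 128) = Mul(4, 128) = 512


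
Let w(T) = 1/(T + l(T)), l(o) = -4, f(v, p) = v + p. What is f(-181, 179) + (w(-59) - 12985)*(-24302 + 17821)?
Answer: 5301820810/63 ≈ 8.4156e+7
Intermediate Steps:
f(v, p) = p + v
w(T) = 1/(-4 + T) (w(T) = 1/(T - 4) = 1/(-4 + T))
f(-181, 179) + (w(-59) - 12985)*(-24302 + 17821) = (179 - 181) + (1/(-4 - 59) - 12985)*(-24302 + 17821) = -2 + (1/(-63) - 12985)*(-6481) = -2 + (-1/63 - 12985)*(-6481) = -2 - 818056/63*(-6481) = -2 + 5301820936/63 = 5301820810/63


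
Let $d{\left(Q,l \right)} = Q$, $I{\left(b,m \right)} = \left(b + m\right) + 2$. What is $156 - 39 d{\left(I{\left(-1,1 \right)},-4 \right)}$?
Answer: $78$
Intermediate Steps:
$I{\left(b,m \right)} = 2 + b + m$
$156 - 39 d{\left(I{\left(-1,1 \right)},-4 \right)} = 156 - 39 \left(2 - 1 + 1\right) = 156 - 78 = 78$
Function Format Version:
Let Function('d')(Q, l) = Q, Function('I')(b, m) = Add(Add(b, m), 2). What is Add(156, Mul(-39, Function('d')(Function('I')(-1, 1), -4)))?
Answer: 78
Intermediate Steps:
Function('I')(b, m) = Add(2, b, m)
Add(156, Mul(-39, Function('d')(Function('I')(-1, 1), -4))) = Add(156, Mul(-39, Add(2, -1, 1))) = Add(156, Mul(-39, 2)) = Add(156, -78) = 78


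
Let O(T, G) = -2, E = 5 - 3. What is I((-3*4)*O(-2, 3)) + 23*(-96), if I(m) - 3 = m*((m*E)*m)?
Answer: 25443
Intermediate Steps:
E = 2
I(m) = 3 + 2*m³ (I(m) = 3 + m*((m*2)*m) = 3 + m*((2*m)*m) = 3 + m*(2*m²) = 3 + 2*m³)
I((-3*4)*O(-2, 3)) + 23*(-96) = (3 + 2*(-3*4*(-2))³) + 23*(-96) = (3 + 2*(-12*(-2))³) - 2208 = (3 + 2*24³) - 2208 = (3 + 2*13824) - 2208 = (3 + 27648) - 2208 = 27651 - 2208 = 25443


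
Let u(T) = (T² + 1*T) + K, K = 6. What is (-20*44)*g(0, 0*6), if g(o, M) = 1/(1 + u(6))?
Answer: -880/49 ≈ -17.959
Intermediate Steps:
u(T) = 6 + T + T² (u(T) = (T² + 1*T) + 6 = (T² + T) + 6 = (T + T²) + 6 = 6 + T + T²)
g(o, M) = 1/49 (g(o, M) = 1/(1 + (6 + 6 + 6²)) = 1/(1 + (6 + 6 + 36)) = 1/(1 + 48) = 1/49)
(-20*44)*g(0, 0*6) = -20*44*(1/49) = -880*1/49 = -880/49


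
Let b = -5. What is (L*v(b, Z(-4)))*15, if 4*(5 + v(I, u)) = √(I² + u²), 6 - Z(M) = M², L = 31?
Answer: -2325 + 2325*√5/4 ≈ -1025.3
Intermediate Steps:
Z(M) = 6 - M²
v(I, u) = -5 + √(I² + u²)/4
(L*v(b, Z(-4)))*15 = (31*(-5 + √((-5)² + (6 - 1*(-4)²)²)/4))*15 = (31*(-5 + √(25 + (6 - 1*16)²)/4))*15 = (31*(-5 + √(25 + (6 - 16)²)/4))*15 = (31*(-5 + √(25 + (-10)²)/4))*15 = (31*(-5 + √(25 + 100)/4))*15 = (31*(-5 + √125/4))*15 = (31*(-5 + (5*√5)/4))*15 = (31*(-5 + 5*√5/4))*15 = (-155 + 155*√5/4)*15 = -2325 + 2325*√5/4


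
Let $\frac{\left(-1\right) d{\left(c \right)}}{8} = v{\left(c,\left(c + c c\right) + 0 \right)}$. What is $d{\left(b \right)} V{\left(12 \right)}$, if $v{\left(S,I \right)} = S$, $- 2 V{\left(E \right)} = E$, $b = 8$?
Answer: $384$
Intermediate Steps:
$V{\left(E \right)} = - \frac{E}{2}$
$d{\left(c \right)} = - 8 c$
$d{\left(b \right)} V{\left(12 \right)} = \left(-8\right) 8 \left(\left(- \frac{1}{2}\right) 12\right) = \left(-64\right) \left(-6\right) = 384$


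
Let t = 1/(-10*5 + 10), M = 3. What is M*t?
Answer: -3/40 ≈ -0.075000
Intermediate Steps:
t = -1/40 (t = 1/(-50 + 10) = 1/(-40) = -1/40 ≈ -0.025000)
M*t = 3*(-1/40) = -3/40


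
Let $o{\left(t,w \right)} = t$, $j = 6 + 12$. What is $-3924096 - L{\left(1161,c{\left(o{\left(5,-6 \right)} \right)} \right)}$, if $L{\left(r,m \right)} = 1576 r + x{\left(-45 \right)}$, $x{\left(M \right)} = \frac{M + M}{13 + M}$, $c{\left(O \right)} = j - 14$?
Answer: $- \frac{92061357}{16} \approx -5.7538 \cdot 10^{6}$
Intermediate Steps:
$j = 18$
$c{\left(O \right)} = 4$ ($c{\left(O \right)} = 18 - 14 = 4$)
$x{\left(M \right)} = \frac{2 M}{13 + M}$
$L{\left(r,m \right)} = \frac{45}{16} + 1576 r$ ($L{\left(r,m \right)} = 1576 r + 2 \left(-45\right) \frac{1}{13 - 45} = 1576 r + 2 \left(-45\right) \frac{1}{-32} = 1576 r + 2 \left(-45\right) \left(- \frac{1}{32}\right) = 1576 r + \frac{45}{16} = \frac{45}{16} + 1576 r$)
$-3924096 - L{\left(1161,c{\left(o{\left(5,-6 \right)} \right)} \right)} = -3924096 - \left(\frac{45}{16} + 1576 \cdot 1161\right) = -3924096 - \left(\frac{45}{16} + 1829736\right) = -3924096 - \frac{29275821}{16} = - \frac{92061357}{16}$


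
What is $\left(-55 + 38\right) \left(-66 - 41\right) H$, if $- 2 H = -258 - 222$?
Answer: $436560$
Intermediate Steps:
$H = 240$ ($H = - \frac{-258 - 222}{2} = \left(- \frac{1}{2}\right) \left(-480\right) = 240$)
$\left(-55 + 38\right) \left(-66 - 41\right) H = \left(-55 + 38\right) \left(-66 - 41\right) 240 = \left(-17\right) \left(-107\right) 240 = 1819 \cdot 240 = 436560$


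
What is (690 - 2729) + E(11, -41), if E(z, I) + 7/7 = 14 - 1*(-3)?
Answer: -2023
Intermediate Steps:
E(z, I) = 16 (E(z, I) = -1 + (14 - 1*(-3)) = -1 + (14 + 3) = -1 + 17 = 16)
(690 - 2729) + E(11, -41) = (690 - 2729) + 16 = -2039 + 16 = -2023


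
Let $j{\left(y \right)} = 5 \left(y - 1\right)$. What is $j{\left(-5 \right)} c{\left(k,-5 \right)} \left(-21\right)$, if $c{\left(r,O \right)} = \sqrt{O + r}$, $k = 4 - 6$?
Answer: $630 i \sqrt{7} \approx 1666.8 i$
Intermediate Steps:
$k = -2$ ($k = 4 - 6 = -2$)
$j{\left(y \right)} = -5 + 5 y$ ($j{\left(y \right)} = 5 \left(-1 + y\right) = -5 + 5 y$)
$j{\left(-5 \right)} c{\left(k,-5 \right)} \left(-21\right) = \left(-5 + 5 \left(-5\right)\right) \sqrt{-5 - 2} \left(-21\right) = \left(-5 - 25\right) \sqrt{-7} \left(-21\right) = - 30 i \sqrt{7} \left(-21\right) = 630 i \sqrt{7}$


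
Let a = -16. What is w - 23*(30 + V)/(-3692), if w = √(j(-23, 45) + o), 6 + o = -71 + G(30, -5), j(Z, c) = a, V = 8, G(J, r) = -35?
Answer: 437/1846 + 8*I*√2 ≈ 0.23673 + 11.314*I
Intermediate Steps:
j(Z, c) = -16
o = -112 (o = -6 + (-71 - 35) = -6 - 106 = -112)
w = 8*I*√2 (w = √(-16 - 112) = √(-128) = 8*I*√2 ≈ 11.314*I)
w - 23*(30 + V)/(-3692) = 8*I*√2 - 23*(30 + 8)/(-3692) = 8*I*√2 - 23*38*(-1/3692) = 8*I*√2 - 874*(-1/3692) = 8*I*√2 + 437/1846 = 437/1846 + 8*I*√2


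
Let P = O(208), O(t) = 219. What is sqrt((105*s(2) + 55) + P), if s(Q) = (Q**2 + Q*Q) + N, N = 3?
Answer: sqrt(1429) ≈ 37.802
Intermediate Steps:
P = 219
s(Q) = 3 + 2*Q**2 (s(Q) = (Q**2 + Q*Q) + 3 = (Q**2 + Q**2) + 3 = 2*Q**2 + 3 = 3 + 2*Q**2)
sqrt((105*s(2) + 55) + P) = sqrt((105*(3 + 2*2**2) + 55) + 219) = sqrt((105*(3 + 2*4) + 55) + 219) = sqrt((105*(3 + 8) + 55) + 219) = sqrt((105*11 + 55) + 219) = sqrt((1155 + 55) + 219) = sqrt(1210 + 219) = sqrt(1429)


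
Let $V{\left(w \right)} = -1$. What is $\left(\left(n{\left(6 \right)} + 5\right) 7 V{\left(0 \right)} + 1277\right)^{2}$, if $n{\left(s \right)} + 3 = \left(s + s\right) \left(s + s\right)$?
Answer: $65025$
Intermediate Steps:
$n{\left(s \right)} = -3 + 4 s^{2}$ ($n{\left(s \right)} = -3 + \left(s + s\right) \left(s + s\right) = -3 + 2 s 2 s = -3 + 4 s^{2}$)
$\left(\left(n{\left(6 \right)} + 5\right) 7 V{\left(0 \right)} + 1277\right)^{2} = \left(\left(\left(-3 + 4 \cdot 6^{2}\right) + 5\right) 7 \left(-1\right) + 1277\right)^{2} = \left(\left(\left(-3 + 4 \cdot 36\right) + 5\right) 7 \left(-1\right) + 1277\right)^{2} = \left(\left(\left(-3 + 144\right) + 5\right) 7 \left(-1\right) + 1277\right)^{2} = \left(\left(141 + 5\right) 7 \left(-1\right) + 1277\right)^{2} = \left(146 \cdot 7 \left(-1\right) + 1277\right)^{2} = \left(1022 \left(-1\right) + 1277\right)^{2} = \left(-1022 + 1277\right)^{2} = 255^{2} = 65025$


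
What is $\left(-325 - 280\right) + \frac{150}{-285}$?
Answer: $- \frac{11505}{19} \approx -605.53$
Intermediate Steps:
$\left(-325 - 280\right) + \frac{150}{-285} = -605 + 150 \left(- \frac{1}{285}\right) = -605 - \frac{10}{19} = - \frac{11505}{19}$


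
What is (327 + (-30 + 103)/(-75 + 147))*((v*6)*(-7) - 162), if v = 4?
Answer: -1298935/12 ≈ -1.0824e+5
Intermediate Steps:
(327 + (-30 + 103)/(-75 + 147))*((v*6)*(-7) - 162) = (327 + (-30 + 103)/(-75 + 147))*((4*6)*(-7) - 162) = (327 + 73/72)*(24*(-7) - 162) = (327 + 73*(1/72))*(-168 - 162) = (327 + 73/72)*(-330) = (23617/72)*(-330) = -1298935/12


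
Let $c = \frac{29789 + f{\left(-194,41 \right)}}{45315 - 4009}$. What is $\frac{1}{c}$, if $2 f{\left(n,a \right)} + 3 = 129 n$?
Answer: $\frac{82612}{34549} \approx 2.3912$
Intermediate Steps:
$f{\left(n,a \right)} = - \frac{3}{2} + \frac{129 n}{2}$
$c = \frac{34549}{82612}$ ($c = \frac{29789 + \left(- \frac{3}{2} + \frac{129}{2} \left(-194\right)\right)}{45315 - 4009} = \frac{29789 - \frac{25029}{2}}{41306} = \left(29789 - \frac{25029}{2}\right) \frac{1}{41306} = \frac{34549}{2} \cdot \frac{1}{41306} = \frac{34549}{82612} \approx 0.41821$)
$\frac{1}{c} = \frac{1}{\frac{34549}{82612}} = \frac{82612}{34549}$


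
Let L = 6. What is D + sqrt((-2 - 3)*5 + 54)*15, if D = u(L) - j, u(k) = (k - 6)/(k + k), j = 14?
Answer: -14 + 15*sqrt(29) ≈ 66.777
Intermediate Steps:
u(k) = (-6 + k)/(2*k) (u(k) = (-6 + k)/((2*k)) = (-6 + k)*(1/(2*k)) = (-6 + k)/(2*k))
D = -14 (D = (1/2)*(-6 + 6)/6 - 1*14 = (1/2)*(1/6)*0 - 14 = 0 - 14 = -14)
D + sqrt((-2 - 3)*5 + 54)*15 = -14 + sqrt((-2 - 3)*5 + 54)*15 = -14 + sqrt(-5*5 + 54)*15 = -14 + sqrt(-25 + 54)*15 = -14 + sqrt(29)*15 = -14 + 15*sqrt(29)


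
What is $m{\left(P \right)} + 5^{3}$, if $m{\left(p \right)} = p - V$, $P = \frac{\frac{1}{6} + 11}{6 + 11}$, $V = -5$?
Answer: $\frac{13327}{102} \approx 130.66$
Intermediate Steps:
$P = \frac{67}{102}$ ($P = \frac{\frac{1}{6} + 11}{17} = \frac{67}{6} \cdot \frac{1}{17} = \frac{67}{102} \approx 0.65686$)
$m{\left(p \right)} = 5 + p$ ($m{\left(p \right)} = p - -5 = p + 5 = 5 + p$)
$m{\left(P \right)} + 5^{3} = \left(5 + \frac{67}{102}\right) + 5^{3} = \frac{577}{102} + 125 = \frac{13327}{102}$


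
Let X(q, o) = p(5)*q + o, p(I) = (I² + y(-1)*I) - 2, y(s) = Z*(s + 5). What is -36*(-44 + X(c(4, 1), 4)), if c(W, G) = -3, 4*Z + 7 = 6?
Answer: 3384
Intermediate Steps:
Z = -¼ (Z = -7/4 + (¼)*6 = -7/4 + 3/2 = -¼ ≈ -0.25000)
y(s) = -5/4 - s/4 (y(s) = -(s + 5)/4 = -(5 + s)/4 = -5/4 - s/4)
p(I) = -2 + I² - I (p(I) = (I² + (-5/4 - ¼*(-1))*I) - 2 = (I² + (-5/4 + ¼)*I) - 2 = (I² - I) - 2 = -2 + I² - I)
X(q, o) = o + 18*q (X(q, o) = (-2 + 5² - 1*5)*q + o = (-2 + 25 - 5)*q + o = 18*q + o = o + 18*q)
-36*(-44 + X(c(4, 1), 4)) = -36*(-44 + (4 + 18*(-3))) = -36*(-44 + (4 - 54)) = -36*(-44 - 50) = -36*(-94) = 3384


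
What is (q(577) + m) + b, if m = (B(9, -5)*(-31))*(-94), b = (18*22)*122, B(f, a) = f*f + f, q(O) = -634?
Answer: 309938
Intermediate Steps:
B(f, a) = f + f² (B(f, a) = f² + f = f + f²)
b = 48312 (b = 396*122 = 48312)
m = 262260 (m = ((9*(1 + 9))*(-31))*(-94) = ((9*10)*(-31))*(-94) = (90*(-31))*(-94) = -2790*(-94) = 262260)
(q(577) + m) + b = (-634 + 262260) + 48312 = 261626 + 48312 = 309938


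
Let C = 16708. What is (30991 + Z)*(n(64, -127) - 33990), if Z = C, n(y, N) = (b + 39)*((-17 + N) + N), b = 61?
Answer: -2913931910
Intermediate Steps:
n(y, N) = -1700 + 200*N (n(y, N) = (61 + 39)*((-17 + N) + N) = 100*(-17 + 2*N) = -1700 + 200*N)
Z = 16708
(30991 + Z)*(n(64, -127) - 33990) = (30991 + 16708)*((-1700 + 200*(-127)) - 33990) = 47699*((-1700 - 25400) - 33990) = 47699*(-27100 - 33990) = 47699*(-61090) = -2913931910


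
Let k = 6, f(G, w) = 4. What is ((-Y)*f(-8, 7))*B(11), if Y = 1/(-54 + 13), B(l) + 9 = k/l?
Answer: -372/451 ≈ -0.82483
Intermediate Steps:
B(l) = -9 + 6/l
Y = -1/41 (Y = 1/(-41) = -1/41 ≈ -0.024390)
((-Y)*f(-8, 7))*B(11) = (-1*(-1/41)*4)*(-9 + 6/11) = ((1/41)*4)*(-9 + 6*(1/11)) = 4*(-9 + 6/11)/41 = (4/41)*(-93/11) = -372/451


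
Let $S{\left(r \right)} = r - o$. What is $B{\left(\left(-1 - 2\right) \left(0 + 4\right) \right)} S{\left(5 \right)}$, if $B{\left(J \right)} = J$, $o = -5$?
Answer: $-120$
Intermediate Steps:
$S{\left(r \right)} = 5 + r$ ($S{\left(r \right)} = r - -5 = r + 5 = 5 + r$)
$B{\left(\left(-1 - 2\right) \left(0 + 4\right) \right)} S{\left(5 \right)} = \left(-1 - 2\right) \left(0 + 4\right) \left(5 + 5\right) = \left(-1 - 2\right) 4 \cdot 10 = \left(-3\right) 4 \cdot 10 = \left(-12\right) 10 = -120$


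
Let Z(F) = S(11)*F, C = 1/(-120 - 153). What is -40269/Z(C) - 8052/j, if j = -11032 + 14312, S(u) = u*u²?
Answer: 9011939037/1091420 ≈ 8257.1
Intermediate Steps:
S(u) = u³
C = -1/273 (C = 1/(-273) = -1/273 ≈ -0.0036630)
Z(F) = 1331*F (Z(F) = 11³*F = 1331*F)
j = 3280
-40269/Z(C) - 8052/j = -40269/(1331*(-1/273)) - 8052/3280 = -40269/(-1331/273) - 8052*1/3280 = -40269*(-273/1331) - 2013/820 = 10993437/1331 - 2013/820 = 9011939037/1091420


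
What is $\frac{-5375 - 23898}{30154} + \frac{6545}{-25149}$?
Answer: $- \frac{933544607}{758342946} \approx -1.231$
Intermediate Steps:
$\frac{-5375 - 23898}{30154} + \frac{6545}{-25149} = \left(-5375 - 23898\right) \frac{1}{30154} + 6545 \left(- \frac{1}{25149}\right) = \left(-29273\right) \frac{1}{30154} - \frac{6545}{25149} = - \frac{29273}{30154} - \frac{6545}{25149} = - \frac{933544607}{758342946}$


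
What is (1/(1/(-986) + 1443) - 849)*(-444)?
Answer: 536331428148/1422797 ≈ 3.7696e+5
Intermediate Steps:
(1/(1/(-986) + 1443) - 849)*(-444) = (1/(-1/986 + 1443) - 849)*(-444) = (1/(1422797/986) - 849)*(-444) = (986/1422797 - 849)*(-444) = -1207953667/1422797*(-444) = 536331428148/1422797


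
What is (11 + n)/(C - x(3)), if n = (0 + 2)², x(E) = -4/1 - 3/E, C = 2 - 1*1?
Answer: 5/2 ≈ 2.5000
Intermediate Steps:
C = 1 (C = 2 - 1 = 1)
x(E) = -4 - 3/E (x(E) = -4*1 - 3/E = -4 - 3/E)
n = 4 (n = 2² = 4)
(11 + n)/(C - x(3)) = (11 + 4)/(1 - (-4 - 3/3)) = 15/(1 - (-4 - 3*⅓)) = 15/(1 - (-4 - 1)) = 15/(1 - 1*(-5)) = 15/(1 + 5) = 15/6 = 15*(⅙) = 5/2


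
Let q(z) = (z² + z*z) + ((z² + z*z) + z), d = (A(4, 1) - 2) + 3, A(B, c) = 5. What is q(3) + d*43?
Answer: 297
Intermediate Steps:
d = 6 (d = (5 - 2) + 3 = 3 + 3 = 6)
q(z) = z + 4*z² (q(z) = (z² + z²) + ((z² + z²) + z) = 2*z² + (2*z² + z) = 2*z² + (z + 2*z²) = z + 4*z²)
q(3) + d*43 = 3*(1 + 4*3) + 6*43 = 3*(1 + 12) + 258 = 3*13 + 258 = 39 + 258 = 297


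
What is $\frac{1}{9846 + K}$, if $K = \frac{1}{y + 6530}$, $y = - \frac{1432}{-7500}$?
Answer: $\frac{12244108}{120555489243} \approx 0.00010156$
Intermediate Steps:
$y = \frac{358}{1875}$ ($y = \left(-1432\right) \left(- \frac{1}{7500}\right) = \frac{358}{1875} \approx 0.19093$)
$K = \frac{1875}{12244108}$ ($K = \frac{1}{\frac{358}{1875} + 6530} = \frac{1}{\frac{12244108}{1875}} = \frac{1875}{12244108} \approx 0.00015313$)
$\frac{1}{9846 + K} = \frac{1}{9846 + \frac{1875}{12244108}} = \frac{1}{\frac{120555489243}{12244108}} = \frac{12244108}{120555489243}$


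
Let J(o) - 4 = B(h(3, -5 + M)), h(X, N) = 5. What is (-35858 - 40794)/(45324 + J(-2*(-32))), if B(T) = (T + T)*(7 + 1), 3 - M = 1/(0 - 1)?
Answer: -19163/11352 ≈ -1.6881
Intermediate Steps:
M = 4 (M = 3 - 1/(0 - 1) = 3 - 1/(-1) = 3 - 1*(-1) = 3 + 1 = 4)
B(T) = 16*T (B(T) = (2*T)*8 = 16*T)
J(o) = 84 (J(o) = 4 + 16*5 = 4 + 80 = 84)
(-35858 - 40794)/(45324 + J(-2*(-32))) = (-35858 - 40794)/(45324 + 84) = -76652/45408 = -76652*1/45408 = -19163/11352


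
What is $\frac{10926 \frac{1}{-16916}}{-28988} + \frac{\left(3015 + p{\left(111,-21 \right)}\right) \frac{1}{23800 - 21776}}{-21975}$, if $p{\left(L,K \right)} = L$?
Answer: $- \frac{21810592471}{454374639525400} \approx -4.8001 \cdot 10^{-5}$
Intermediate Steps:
$\frac{10926 \frac{1}{-16916}}{-28988} + \frac{\left(3015 + p{\left(111,-21 \right)}\right) \frac{1}{23800 - 21776}}{-21975} = \frac{10926 \frac{1}{-16916}}{-28988} + \frac{\left(3015 + 111\right) \frac{1}{23800 - 21776}}{-21975} = 10926 \left(- \frac{1}{16916}\right) \left(- \frac{1}{28988}\right) + \frac{3126}{2024} \left(- \frac{1}{21975}\right) = \left(- \frac{5463}{8458}\right) \left(- \frac{1}{28988}\right) + 3126 \cdot \frac{1}{2024} \left(- \frac{1}{21975}\right) = \frac{5463}{245180504} + \frac{1563}{1012} \left(- \frac{1}{21975}\right) = \frac{5463}{245180504} - \frac{521}{7412900} = - \frac{21810592471}{454374639525400}$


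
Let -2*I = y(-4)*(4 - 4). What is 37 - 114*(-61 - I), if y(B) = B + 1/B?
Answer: 6991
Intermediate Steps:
I = 0 (I = -(-4 + 1/(-4))*(4 - 4)/2 = -(-4 - 1/4)*0/2 = -(-17)*0/8 = -1/2*0 = 0)
37 - 114*(-61 - I) = 37 - 114*(-61 - 1*0) = 37 - 114*(-61 + 0) = 37 - 114*(-61) = 37 + 6954 = 6991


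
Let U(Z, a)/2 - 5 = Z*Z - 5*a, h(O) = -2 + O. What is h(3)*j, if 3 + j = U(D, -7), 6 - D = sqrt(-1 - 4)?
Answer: 139 - 24*I*sqrt(5) ≈ 139.0 - 53.666*I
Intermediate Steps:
D = 6 - I*sqrt(5) (D = 6 - sqrt(-1 - 4) = 6 - sqrt(-5) = 6 - I*sqrt(5) ≈ 6.0 - 2.2361*I)
U(Z, a) = 10 - 10*a + 2*Z**2 (U(Z, a) = 10 + 2*(Z*Z - 5*a) = 10 + 2*(Z**2 - 5*a) = 10 + (-10*a + 2*Z**2) = 10 - 10*a + 2*Z**2)
j = 77 + 2*(6 - I*sqrt(5))**2 (j = -3 + (10 - 10*(-7) + 2*(6 - I*sqrt(5))**2) = -3 + (10 + 70 + 2*(6 - I*sqrt(5))**2) = -3 + (80 + 2*(6 - I*sqrt(5))**2) = 77 + 2*(6 - I*sqrt(5))**2 ≈ 139.0 - 53.666*I)
h(3)*j = (-2 + 3)*(139 - 24*I*sqrt(5)) = 1*(139 - 24*I*sqrt(5)) = 139 - 24*I*sqrt(5)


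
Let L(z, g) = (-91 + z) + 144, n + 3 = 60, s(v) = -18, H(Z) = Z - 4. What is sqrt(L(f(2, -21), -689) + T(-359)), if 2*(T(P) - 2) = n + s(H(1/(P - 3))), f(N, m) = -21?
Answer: sqrt(214)/2 ≈ 7.3144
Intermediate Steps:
H(Z) = -4 + Z
n = 57 (n = -3 + 60 = 57)
T(P) = 43/2 (T(P) = 2 + (57 - 18)/2 = 2 + (1/2)*39 = 2 + 39/2 = 43/2)
L(z, g) = 53 + z
sqrt(L(f(2, -21), -689) + T(-359)) = sqrt((53 - 21) + 43/2) = sqrt(32 + 43/2) = sqrt(107/2) = sqrt(214)/2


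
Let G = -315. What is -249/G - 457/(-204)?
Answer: 7213/2380 ≈ 3.0307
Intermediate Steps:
-249/G - 457/(-204) = -249/(-315) - 457/(-204) = -249*(-1/315) - 457*(-1/204) = 83/105 + 457/204 = 7213/2380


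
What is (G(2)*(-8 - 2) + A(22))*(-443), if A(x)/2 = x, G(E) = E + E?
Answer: -1772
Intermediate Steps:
G(E) = 2*E
A(x) = 2*x
(G(2)*(-8 - 2) + A(22))*(-443) = ((2*2)*(-8 - 2) + 2*22)*(-443) = (4*(-10) + 44)*(-443) = (-40 + 44)*(-443) = 4*(-443) = -1772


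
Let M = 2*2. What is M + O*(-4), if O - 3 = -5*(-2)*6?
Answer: -248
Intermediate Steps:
O = 63 (O = 3 - 5*(-2)*6 = 3 + 10*6 = 3 + 60 = 63)
M = 4
M + O*(-4) = 4 + 63*(-4) = 4 - 252 = -248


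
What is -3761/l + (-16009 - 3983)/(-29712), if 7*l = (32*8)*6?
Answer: -15656669/950784 ≈ -16.467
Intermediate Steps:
l = 1536/7 (l = ((32*8)*6)/7 = (256*6)/7 = (⅐)*1536 = 1536/7 ≈ 219.43)
-3761/l + (-16009 - 3983)/(-29712) = -3761/1536/7 + (-16009 - 3983)/(-29712) = -3761*7/1536 - 19992*(-1/29712) = -26327/1536 + 833/1238 = -15656669/950784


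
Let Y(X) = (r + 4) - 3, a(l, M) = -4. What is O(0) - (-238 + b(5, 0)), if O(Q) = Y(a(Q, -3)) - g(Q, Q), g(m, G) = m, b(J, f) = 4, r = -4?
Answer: 231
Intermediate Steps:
Y(X) = -3 (Y(X) = (-4 + 4) - 3 = 0 - 3 = -3)
O(Q) = -3 - Q
O(0) - (-238 + b(5, 0)) = (-3 - 1*0) - (-238 + 4) = (-3 + 0) - 1*(-234) = -3 + 234 = 231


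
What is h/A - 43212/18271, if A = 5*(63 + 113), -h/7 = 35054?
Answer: -205514909/730840 ≈ -281.20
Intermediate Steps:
h = -245378 (h = -7*35054 = -245378)
A = 880 (A = 5*176 = 880)
h/A - 43212/18271 = -245378/880 - 43212/18271 = -245378*1/880 - 43212*1/18271 = -122689/440 - 43212/18271 = -205514909/730840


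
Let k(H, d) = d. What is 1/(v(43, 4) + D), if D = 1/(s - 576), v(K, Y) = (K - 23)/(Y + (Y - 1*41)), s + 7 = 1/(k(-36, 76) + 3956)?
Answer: -77571615/47146156 ≈ -1.6453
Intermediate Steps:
s = -28223/4032 (s = -7 + 1/(76 + 3956) = -7 + 1/4032 = -28223/4032 ≈ -6.9997)
v(K, Y) = (-23 + K)/(-41 + 2*Y) (v(K, Y) = (-23 + K)/(Y + (Y - 41)) = (-23 + K)/(Y + (-41 + Y)) = (-23 + K)/(-41 + 2*Y))
D = -4032/2350655 (D = 1/(-28223/4032 - 576) = 1/(-2350655/4032) = -4032/2350655 ≈ -0.0017153)
1/(v(43, 4) + D) = 1/((-23 + 43)/(-41 + 2*4) - 4032/2350655) = 1/(20/(-41 + 8) - 4032/2350655) = 1/(20/(-33) - 4032/2350655) = 1/(-1/33*20 - 4032/2350655) = 1/(-20/33 - 4032/2350655) = 1/(-47146156/77571615) = -77571615/47146156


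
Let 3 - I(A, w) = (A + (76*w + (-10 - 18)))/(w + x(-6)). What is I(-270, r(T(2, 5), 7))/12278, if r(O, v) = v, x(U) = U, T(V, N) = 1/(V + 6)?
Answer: -33/1754 ≈ -0.018814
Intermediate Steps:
T(V, N) = 1/(6 + V)
I(A, w) = 3 - (-28 + A + 76*w)/(-6 + w) (I(A, w) = 3 - (A + (76*w + (-10 - 18)))/(w - 6) = 3 - (A + (76*w - 28))/(-6 + w) = 3 - (A + (-28 + 76*w))/(-6 + w) = 3 - (-28 + A + 76*w)/(-6 + w))
I(-270, r(T(2, 5), 7))/12278 = ((10 - 1*(-270) - 73*7)/(-6 + 7))/12278 = ((10 + 270 - 511)/1)*(1/12278) = (1*(-231))*(1/12278) = -231*1/12278 = -33/1754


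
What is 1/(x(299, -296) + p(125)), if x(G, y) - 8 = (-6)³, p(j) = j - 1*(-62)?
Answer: -1/21 ≈ -0.047619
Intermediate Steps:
p(j) = 62 + j (p(j) = j + 62 = 62 + j)
x(G, y) = -208 (x(G, y) = 8 + (-6)³ = 8 - 216 = -208)
1/(x(299, -296) + p(125)) = 1/(-208 + (62 + 125)) = 1/(-208 + 187) = 1/(-21) = -1/21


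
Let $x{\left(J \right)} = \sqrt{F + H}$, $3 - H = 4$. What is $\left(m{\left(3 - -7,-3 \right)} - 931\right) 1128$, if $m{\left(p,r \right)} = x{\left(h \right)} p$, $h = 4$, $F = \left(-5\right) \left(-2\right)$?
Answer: $-1016328$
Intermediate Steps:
$F = 10$
$H = -1$ ($H = 3 - 4 = -1$)
$x{\left(J \right)} = 3$ ($x{\left(J \right)} = \sqrt{10 - 1} = \sqrt{9} = 3$)
$m{\left(p,r \right)} = 3 p$
$\left(m{\left(3 - -7,-3 \right)} - 931\right) 1128 = \left(3 \left(3 - -7\right) - 931\right) 1128 = \left(3 \left(3 + 7\right) - 931\right) 1128 = \left(3 \cdot 10 - 931\right) 1128 = \left(30 - 931\right) 1128 = \left(-901\right) 1128 = -1016328$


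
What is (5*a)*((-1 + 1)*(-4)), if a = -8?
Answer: 0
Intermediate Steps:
(5*a)*((-1 + 1)*(-4)) = (5*(-8))*((-1 + 1)*(-4)) = -0*(-4) = -40*0 = 0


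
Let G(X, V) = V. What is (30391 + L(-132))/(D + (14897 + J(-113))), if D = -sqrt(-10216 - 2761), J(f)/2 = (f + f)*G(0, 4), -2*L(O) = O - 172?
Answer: 399777327/171334898 + 30543*I*sqrt(12977)/171334898 ≈ 2.3333 + 0.020307*I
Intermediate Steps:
L(O) = 86 - O/2 (L(O) = -(O - 172)/2 = -(-172 + O)/2 = 86 - O/2)
J(f) = 16*f (J(f) = 2*((f + f)*4) = 2*((2*f)*4) = 2*(8*f) = 16*f)
D = -I*sqrt(12977) (D = -sqrt(-12977) = -I*sqrt(12977) ≈ -113.92*I)
(30391 + L(-132))/(D + (14897 + J(-113))) = (30391 + (86 - 1/2*(-132)))/(-I*sqrt(12977) + (14897 + 16*(-113))) = (30391 + (86 + 66))/(-I*sqrt(12977) + (14897 - 1808)) = (30391 + 152)/(-I*sqrt(12977) + 13089) = 30543/(13089 - I*sqrt(12977))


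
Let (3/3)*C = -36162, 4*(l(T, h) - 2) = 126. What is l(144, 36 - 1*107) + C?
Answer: -72257/2 ≈ -36129.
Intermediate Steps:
l(T, h) = 67/2 (l(T, h) = 2 + (¼)*126 = 2 + 63/2 = 67/2)
C = -36162
l(144, 36 - 1*107) + C = 67/2 - 36162 = -72257/2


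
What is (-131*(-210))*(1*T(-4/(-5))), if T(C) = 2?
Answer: 55020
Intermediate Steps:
(-131*(-210))*(1*T(-4/(-5))) = (-131*(-210))*(1*2) = 27510*2 = 55020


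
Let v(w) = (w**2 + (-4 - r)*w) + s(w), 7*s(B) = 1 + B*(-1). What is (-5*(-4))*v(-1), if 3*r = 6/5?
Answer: 796/7 ≈ 113.71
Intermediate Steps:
s(B) = 1/7 - B/7 (s(B) = (1 + B*(-1))/7 = (1 - B)/7 = 1/7 - B/7)
r = 2/5 (r = (6/5)/3 = (6*(1/5))/3 = (1/3)*(6/5) = 2/5 ≈ 0.40000)
v(w) = 1/7 + w**2 - 159*w/35 (v(w) = (w**2 + (-4 - 1*2/5)*w) + (1/7 - w/7) = (w**2 + (-4 - 2/5)*w) + (1/7 - w/7) = (w**2 - 22*w/5) + (1/7 - w/7) = 1/7 + w**2 - 159*w/35)
(-5*(-4))*v(-1) = (-5*(-4))*(1/7 + (-1)**2 - 159/35*(-1)) = 20*(1/7 + 1 + 159/35) = 20*(199/35) = 796/7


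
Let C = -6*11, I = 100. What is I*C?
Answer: -6600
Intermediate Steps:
C = -66
I*C = 100*(-66) = -6600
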